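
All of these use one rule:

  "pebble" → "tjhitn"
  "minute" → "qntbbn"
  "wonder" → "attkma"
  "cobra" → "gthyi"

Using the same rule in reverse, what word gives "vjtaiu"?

rental

Letter i (0-indexed) is shifted by i+4, so successive shifts are 4, 5, 6, ….
Undoing it on vjtaiu: v−4=r, j−5=e, t−6=n, a−7=t, i−8=a, u−9=l.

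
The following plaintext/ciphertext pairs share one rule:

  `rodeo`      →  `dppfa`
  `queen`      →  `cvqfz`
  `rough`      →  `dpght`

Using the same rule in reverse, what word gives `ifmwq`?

weave

Shifts by position in rodeo: pos 0: r→d (+12), pos 1: o→p (+1), pos 2: d→p (+12), pos 3: e→f (+1) — repeating every 2. A repeating key of period 2 is used — shifts +12, +1 over and over.
Undoing it on ifmwq: i−12=w, f−1=e, m−12=a, w−1=v, q−12=e.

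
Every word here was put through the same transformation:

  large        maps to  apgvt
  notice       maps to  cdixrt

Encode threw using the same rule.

iwgtl

Compare letters: l→a is +15, a→p is +15, r→g is +15 — a constant shift. It's a constant shift of +15 (ROT15).
For threw: t+15=i, h+15=w, r+15=g, e+15=t, w+15=l.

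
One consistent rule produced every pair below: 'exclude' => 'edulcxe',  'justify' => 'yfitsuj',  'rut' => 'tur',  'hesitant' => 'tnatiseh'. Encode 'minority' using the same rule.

ytironim

The output letters match the input read backwards: exclude reversed is edulcxe. It's just the letters in reverse order.
Applying it to minority: reverse → ytironim.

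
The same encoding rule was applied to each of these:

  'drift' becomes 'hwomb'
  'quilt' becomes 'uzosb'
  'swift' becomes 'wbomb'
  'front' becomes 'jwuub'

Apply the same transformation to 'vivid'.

znbpl

In drift: d→h is +4, r→w is +5, i→o is +6, f→m is +7 — the shift increases by 1 each position. Letter i (0-indexed) is shifted by i+4, so successive shifts are 4, 5, 6, ….
Applying it to vivid: v+4=z, i+5=n, v+6=b, i+7=p, d+8=l.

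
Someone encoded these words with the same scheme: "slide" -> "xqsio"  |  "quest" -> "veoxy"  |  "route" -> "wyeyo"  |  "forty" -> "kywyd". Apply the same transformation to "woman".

byrks

The shift depends on letter class: consonant s→x is +5, but vowel i→s is +10. Two shifts are in play — +10 for a/e/i/o/u, +5 for every other letter.
For woman: w(cons)+5=b, o(vowel)+10=y, m(cons)+5=r, a(vowel)+10=k, n(cons)+5=s.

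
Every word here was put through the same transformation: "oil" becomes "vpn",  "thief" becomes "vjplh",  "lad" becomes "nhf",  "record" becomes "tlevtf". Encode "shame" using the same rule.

Two shifts are in play — +7 for a/e/i/o/u, +2 for every other letter.
For shame: s(cons)+2=u, h(cons)+2=j, a(vowel)+7=h, m(cons)+2=o, e(vowel)+7=l.

ujhol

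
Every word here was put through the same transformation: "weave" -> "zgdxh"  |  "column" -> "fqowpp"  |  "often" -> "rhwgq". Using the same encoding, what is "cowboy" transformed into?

The shifts repeat in a cycle of length 2: positions 0,1,… shift by +3, +2, then the pattern repeats.
On cowboy: c+3=f, o+2=q, w+3=z, b+2=d, o+3=r, y+2=a.

fqzdra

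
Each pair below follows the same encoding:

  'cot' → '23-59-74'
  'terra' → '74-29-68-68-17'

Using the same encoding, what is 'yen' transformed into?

89-29-56

c(#3)→23 and o(#15)→59: differences scale by 3, so n = 3·pos + 14. With a=1..z=26, the number is 3·pos + 14.
Applying it to yen: y=25→89, e=5→29, n=14→56.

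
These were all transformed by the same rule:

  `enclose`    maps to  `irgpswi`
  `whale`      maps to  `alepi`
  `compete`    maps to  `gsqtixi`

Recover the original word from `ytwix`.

upset

Compare letters: e→i is +4, n→r is +4, c→g is +4 — a constant shift. Each letter is shifted forward by 4 in the alphabet (a Caesar shift of +4).
Undoing it on ytwix: y−4=u, t−4=p, w−4=s, i−4=e, x−4=t.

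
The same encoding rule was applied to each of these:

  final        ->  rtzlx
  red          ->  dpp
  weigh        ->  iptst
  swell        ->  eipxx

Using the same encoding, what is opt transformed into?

Vowels shift forward by 11 and consonants shift forward by 12.
Applying it to opt: o(vowel)+11=z, p(cons)+12=b, t(cons)+12=f.

zbf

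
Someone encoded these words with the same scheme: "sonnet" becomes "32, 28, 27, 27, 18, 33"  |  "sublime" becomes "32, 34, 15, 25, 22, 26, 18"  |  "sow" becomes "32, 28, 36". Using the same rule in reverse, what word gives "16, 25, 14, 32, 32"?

s is letter #19 and maps to 32: an offset of 13. Letters become their 1-based position plus 13 (so a→14, b→15, …).
Decoding 16, 25, 14, 32, 32: 16→(16−13)÷1=3=c, 25→(25−13)÷1=12=l, 14→(14−13)÷1=1=a, 32→(32−13)÷1=19=s, 32→(32−13)÷1=19=s.

class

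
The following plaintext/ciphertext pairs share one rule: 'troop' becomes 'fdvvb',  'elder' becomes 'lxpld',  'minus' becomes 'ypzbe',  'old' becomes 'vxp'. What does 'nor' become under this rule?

The shift depends on letter class: consonant t→f is +12, but vowel o→v is +7. Vowels shift forward by 7 and consonants shift forward by 12.
On nor: n(cons)+12=z, o(vowel)+7=v, r(cons)+12=d.

zvd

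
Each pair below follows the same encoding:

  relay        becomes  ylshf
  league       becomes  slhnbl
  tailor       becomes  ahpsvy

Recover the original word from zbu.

sun

Compare letters: r→y is +7, e→l is +7, l→s is +7 — a constant shift. Every letter moves 7 places later in the alphabet, wrapping around z→a.
Decoding zbu: z−7=s, b−7=u, u−7=n.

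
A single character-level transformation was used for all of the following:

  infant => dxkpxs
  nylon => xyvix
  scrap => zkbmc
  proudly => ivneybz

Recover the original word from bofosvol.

The word is reversed, then every letter is shifted forward by 10.
Undoing it on bofosvol: shift back: b−10=r, o−10=e, f−10=v, o−10=e, s−10=i, v−10=l, o−10=e, l−10=b → reveileb; then reverse → believer.

believer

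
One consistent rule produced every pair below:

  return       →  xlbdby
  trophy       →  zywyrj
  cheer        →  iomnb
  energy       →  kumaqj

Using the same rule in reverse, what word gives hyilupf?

bracket

In return: r→x is +6, e→l is +7, t→b is +8, u→d is +9 — the shift increases by 1 each position. The shift increases by 1 at each position, starting from +6: 6, 7, 8, ….
Reversing it on hyilupf: h−6=b, y−7=r, i−8=a, l−9=c, u−10=k, p−11=e, f−12=t.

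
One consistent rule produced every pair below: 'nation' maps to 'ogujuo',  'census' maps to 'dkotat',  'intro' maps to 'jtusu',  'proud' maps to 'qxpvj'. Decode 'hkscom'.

gerbil

Shifts by position in nation: pos 0: n→o (+1), pos 1: a→g (+6), pos 2: t→u (+1), pos 3: i→j (+1), pos 4: o→u (+6), pos 5: n→o (+1) — repeating every 3. A repeating key of period 3 is used — shifts +1, +6, +1 over and over.
Decoding hkscom: h−1=g, k−6=e, s−1=r, c−1=b, o−6=i, m−1=l.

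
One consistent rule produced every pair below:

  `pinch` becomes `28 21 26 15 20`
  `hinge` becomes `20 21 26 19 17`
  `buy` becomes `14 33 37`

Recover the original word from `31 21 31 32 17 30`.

p is letter #16 and maps to 28: an offset of 12. Each letter is replaced by its alphabet position (a=1..z=26) + 12.
Reversing it on 31 21 31 32 17 30: 31→(31−12)÷1=19=s, 21→(21−12)÷1=9=i, 31→(31−12)÷1=19=s, 32→(32−12)÷1=20=t, 17→(17−12)÷1=5=e, 30→(30−12)÷1=18=r.

sister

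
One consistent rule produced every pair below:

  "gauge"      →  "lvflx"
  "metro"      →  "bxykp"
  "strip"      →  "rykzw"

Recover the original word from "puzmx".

olive

g(6)→l(11) and a(0)→v(21) fit y≡7x+21 (mod 26); the inverse of 7 mod 26 is 15. Each letter's alphabet position (a=0..z=25) is mapped through 7·x+21 mod 26 — an affine cipher.
Undoing it on puzmx: p(15)→15·(15−21)≡14=o; u(20)→15·(20−21)≡11=l; z(25)→15·(25−21)≡8=i; m(12)→15·(12−21)≡21=v; x(23)→15·(23−21)≡4=e (all mod 26).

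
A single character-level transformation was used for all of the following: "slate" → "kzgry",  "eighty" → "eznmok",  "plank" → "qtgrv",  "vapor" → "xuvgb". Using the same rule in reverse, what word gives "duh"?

box

The output letters match the input read backwards, each shifted +6: slate reversed is etals. Read the word backwards and shift each letter +6.
Undoing it on duh: shift back: d−6=x, u−6=o, h−6=b → xob; then reverse → box.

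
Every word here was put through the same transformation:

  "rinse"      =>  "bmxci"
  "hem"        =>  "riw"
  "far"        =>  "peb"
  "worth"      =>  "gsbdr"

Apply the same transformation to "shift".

The shift depends on letter class: consonant r→b is +10, but vowel i→m is +4. The rule splits by letter class: vowels +4, consonants +10.
Applying it to shift: s(cons)+10=c, h(cons)+10=r, i(vowel)+4=m, f(cons)+10=p, t(cons)+10=d.

crmpd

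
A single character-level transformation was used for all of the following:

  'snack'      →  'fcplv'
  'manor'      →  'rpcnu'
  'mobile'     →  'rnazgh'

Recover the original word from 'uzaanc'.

Each letter's alphabet position (a=0..z=25) is mapped through 11·x+15 mod 26 — an affine cipher.
Reversing it on uzaanc: u(20)→19·(20−15)≡17=r; z(25)→19·(25−15)≡8=i; a(0)→19·(0−15)≡1=b; a(0)→19·(0−15)≡1=b; n(13)→19·(13−15)≡14=o; c(2)→19·(2−15)≡13=n (all mod 26).

ribbon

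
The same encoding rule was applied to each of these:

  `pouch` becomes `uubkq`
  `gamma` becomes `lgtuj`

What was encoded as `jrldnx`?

eleven

In pouch: p→u is +5, o→u is +6, u→b is +7, c→k is +8 — the shift increases by 1 each position. Each letter shifts forward by (position + 5), i.e. 5, 6, 7, … — the shift grows by one for each successive letter.
Decoding jrldnx: j−5=e, r−6=l, l−7=e, d−8=v, n−9=e, x−10=n.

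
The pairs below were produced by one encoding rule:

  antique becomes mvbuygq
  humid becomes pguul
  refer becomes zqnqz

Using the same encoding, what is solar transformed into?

The rule splits by letter class: vowels +12, consonants +8.
Applying it to solar: s(cons)+8=a, o(vowel)+12=a, l(cons)+8=t, a(vowel)+12=m, r(cons)+8=z.

aatmz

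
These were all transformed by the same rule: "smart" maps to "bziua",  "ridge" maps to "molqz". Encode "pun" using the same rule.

vcx

The output letters match the input read backwards, each shifted +8: smart reversed is trams. The word is reversed, then every letter is shifted forward by 8.
Applying it to pun: reverse → nup; then shift: n+8=v, u+8=c, p+8=x.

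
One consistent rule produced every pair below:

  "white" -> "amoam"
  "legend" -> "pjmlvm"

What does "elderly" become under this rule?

Letter i (0-indexed) is shifted by i+4, so successive shifts are 4, 5, 6, ….
Applying it to elderly: e+4=i, l+5=q, d+6=j, e+7=l, r+8=z, l+9=u, y+10=i.

iqjlzui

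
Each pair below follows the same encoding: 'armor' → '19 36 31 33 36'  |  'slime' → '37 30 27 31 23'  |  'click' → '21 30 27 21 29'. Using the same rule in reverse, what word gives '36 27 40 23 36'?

Letters become their 1-based position plus 18 (so a→19, b→20, …).
Reversing it on 36 27 40 23 36: 36→(36−18)÷1=18=r, 27→(27−18)÷1=9=i, 40→(40−18)÷1=22=v, 23→(23−18)÷1=5=e, 36→(36−18)÷1=18=r.

river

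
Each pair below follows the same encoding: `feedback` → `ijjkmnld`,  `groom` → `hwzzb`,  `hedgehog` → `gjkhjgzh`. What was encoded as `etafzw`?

f(5)→i(8) and e(4)→j(9) fit y≡25x+13 (mod 26); the inverse of 25 mod 26 is 25. Each letter's alphabet position (a=0..z=25) is mapped through 25·x+13 mod 26 — an affine cipher.
Reversing it on etafzw: e(4)→25·(4−13)≡9=j; t(19)→25·(19−13)≡20=u; a(0)→25·(0−13)≡13=n; f(5)→25·(5−13)≡8=i; z(25)→25·(25−13)≡14=o; w(22)→25·(22−13)≡17=r (all mod 26).

junior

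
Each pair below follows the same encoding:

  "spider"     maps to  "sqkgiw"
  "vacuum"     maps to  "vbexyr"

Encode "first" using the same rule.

In spider: s→s is +0, p→q is +1, i→k is +2, d→g is +3 — the shift increases by 1 each position. Letter i (0-indexed) is shifted by i+0, so successive shifts are 0, 1, 2, ….
For first: f+0=f, i+1=j, r+2=t, s+3=v, t+4=x.

fjtvx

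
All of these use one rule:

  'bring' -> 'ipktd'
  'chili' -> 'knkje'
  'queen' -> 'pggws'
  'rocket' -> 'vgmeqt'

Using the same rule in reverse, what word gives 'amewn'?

Read the word backwards and shift each letter +2.
Decoding amewn: shift back: a−2=y, m−2=k, e−2=c, w−2=u, n−2=l → ykcul; then reverse → lucky.

lucky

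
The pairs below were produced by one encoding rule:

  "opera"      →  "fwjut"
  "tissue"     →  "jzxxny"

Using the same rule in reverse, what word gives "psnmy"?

think

The output letters match the input read backwards, each shifted +5: opera reversed is arepo. Read the word backwards and shift each letter +5.
Undoing it on psnmy: shift back: p−5=k, s−5=n, n−5=i, m−5=h, y−5=t → kniht; then reverse → think.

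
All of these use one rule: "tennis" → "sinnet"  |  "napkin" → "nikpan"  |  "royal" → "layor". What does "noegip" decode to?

The output letters match the input read backwards: tennis reversed is sinnet. It's just the letters in reverse order.
Decoding noegip: then reverse → pigeon.

pigeon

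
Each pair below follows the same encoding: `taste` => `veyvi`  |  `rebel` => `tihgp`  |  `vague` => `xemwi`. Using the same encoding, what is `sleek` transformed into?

Shifts by position in taste: pos 0: t→v (+2), pos 1: a→e (+4), pos 2: s→y (+6), pos 3: t→v (+2), pos 4: e→i (+4) — repeating every 3. The shifts repeat in a cycle of length 3: positions 0,1,… shift by +2, +4, +6, then the pattern repeats.
On sleek: s+2=u, l+4=p, e+6=k, e+2=g, k+4=o.

upkgo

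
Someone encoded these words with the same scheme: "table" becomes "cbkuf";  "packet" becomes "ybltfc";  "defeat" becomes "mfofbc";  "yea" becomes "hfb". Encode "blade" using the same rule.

Two shifts are in play — +1 for a/e/i/o/u, +9 for every other letter.
Applying it to blade: b(cons)+9=k, l(cons)+9=u, a(vowel)+1=b, d(cons)+9=m, e(vowel)+1=f.

kubmf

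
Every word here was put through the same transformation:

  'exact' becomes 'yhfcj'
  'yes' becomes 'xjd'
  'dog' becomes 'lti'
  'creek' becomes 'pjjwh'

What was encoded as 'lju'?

peg

The output letters match the input read backwards, each shifted +5: exact reversed is tcaxe. Two steps: reverse the string, then apply a Caesar shift of +5.
Undoing it on lju: shift back: l−5=g, j−5=e, u−5=p → gep; then reverse → peg.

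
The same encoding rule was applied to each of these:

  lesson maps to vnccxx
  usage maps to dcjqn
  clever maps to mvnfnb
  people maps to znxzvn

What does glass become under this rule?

qvjcc

The shift depends on letter class: consonant l→v is +10, but vowel e→n is +9. The rule splits by letter class: vowels +9, consonants +10.
On glass: g(cons)+10=q, l(cons)+10=v, a(vowel)+9=j, s(cons)+10=c, s(cons)+10=c.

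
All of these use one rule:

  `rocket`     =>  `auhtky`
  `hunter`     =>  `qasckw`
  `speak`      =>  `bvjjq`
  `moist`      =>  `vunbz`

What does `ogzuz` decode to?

fault

It's a Vigenère-style cipher with numeric key [9,6,5]: position i shifts by key[i mod 3].
Undoing it on ogzuz: o−9=f, g−6=a, z−5=u, u−9=l, z−6=t.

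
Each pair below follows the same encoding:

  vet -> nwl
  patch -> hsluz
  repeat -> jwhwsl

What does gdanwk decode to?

Compare letters: v→n is +18, e→w is +18, t→l is +18 — a constant shift. Each letter is shifted forward by 18 in the alphabet (a Caesar shift of +18).
Undoing it on gdanwk: g−18=o, d−18=l, a−18=i, n−18=v, w−18=e, k−18=s.

olives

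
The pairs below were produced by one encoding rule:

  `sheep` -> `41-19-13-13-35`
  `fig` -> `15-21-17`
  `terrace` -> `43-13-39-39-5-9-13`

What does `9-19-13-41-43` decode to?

With a=1..z=26, the number is 2·pos + 3.
Reversing it on 9-19-13-41-43: 9→(9−3)÷2=3=c, 19→(19−3)÷2=8=h, 13→(13−3)÷2=5=e, 41→(41−3)÷2=19=s, 43→(43−3)÷2=20=t.

chest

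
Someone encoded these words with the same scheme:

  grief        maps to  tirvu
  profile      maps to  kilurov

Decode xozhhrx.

This is the alphabet-reversal cipher (Atbash): a becomes z, b becomes y, etc.
Decoding xozhhrx: x↔c, o↔l, z↔a, h↔s, h↔s, r↔i, x↔c.

classic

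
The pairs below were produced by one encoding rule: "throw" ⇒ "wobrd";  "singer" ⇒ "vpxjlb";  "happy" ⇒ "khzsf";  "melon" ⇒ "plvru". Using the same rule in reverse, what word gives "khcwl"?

Shifts by position in throw: pos 0: t→w (+3), pos 1: h→o (+7), pos 2: r→b (+10), pos 3: o→r (+3), pos 4: w→d (+7) — repeating every 3. It's a Vigenère-style cipher with numeric key [3,7,10]: position i shifts by key[i mod 3].
Reversing it on khcwl: k−3=h, h−7=a, c−10=s, w−3=t, l−7=e.

haste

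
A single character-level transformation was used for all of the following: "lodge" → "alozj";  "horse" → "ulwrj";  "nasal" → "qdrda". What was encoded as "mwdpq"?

This is an affine cipher: with a=0,…,z=25, each position x becomes (21x+3) mod 26.
Decoding mwdpq: m(12)→5·(12−3)≡19=t; w(22)→5·(22−3)≡17=r; d(3)→5·(3−3)≡0=a; p(15)→5·(15−3)≡8=i; q(16)→5·(16−3)≡13=n (all mod 26).

train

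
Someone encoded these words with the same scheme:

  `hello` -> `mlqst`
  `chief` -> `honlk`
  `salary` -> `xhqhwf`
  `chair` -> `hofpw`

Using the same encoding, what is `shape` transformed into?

xofwj

Shifts by position in hello: pos 0: h→m (+5), pos 1: e→l (+7), pos 2: l→q (+5), pos 3: l→s (+7) — repeating every 2. A repeating key of period 2 is used — shifts +5, +7 over and over.
On shape: s+5=x, h+7=o, a+5=f, p+7=w, e+5=j.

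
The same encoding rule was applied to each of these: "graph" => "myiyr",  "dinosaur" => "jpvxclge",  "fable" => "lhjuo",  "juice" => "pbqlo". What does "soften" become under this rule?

In graph: g→m is +6, r→y is +7, a→i is +8, p→y is +9 — the shift increases by 1 each position. The shift increases by 1 at each position, starting from +6: 6, 7, 8, ….
Applying it to soften: s+6=y, o+7=v, f+8=n, t+9=c, e+10=o, n+11=y.

yvncoy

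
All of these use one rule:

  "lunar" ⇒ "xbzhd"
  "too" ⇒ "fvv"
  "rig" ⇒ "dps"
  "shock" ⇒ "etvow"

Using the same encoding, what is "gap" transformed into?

The shift depends on letter class: consonant l→x is +12, but vowel u→b is +7. The rule splits by letter class: vowels +7, consonants +12.
For gap: g(cons)+12=s, a(vowel)+7=h, p(cons)+12=b.

shb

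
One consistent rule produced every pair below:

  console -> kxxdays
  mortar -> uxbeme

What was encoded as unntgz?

medium

In console: c→k is +8, o→x is +9, n→x is +10, s→d is +11 — the shift increases by 1 each position. The shift increases by 1 at each position, starting from +8: 8, 9, 10, ….
Decoding unntgz: u−8=m, n−9=e, n−10=d, t−11=i, g−12=u, z−13=m.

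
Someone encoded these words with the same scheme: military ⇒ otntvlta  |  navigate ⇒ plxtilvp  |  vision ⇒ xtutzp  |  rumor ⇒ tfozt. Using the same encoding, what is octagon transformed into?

The shift depends on letter class: consonant m→o is +2, but vowel i→t is +11. The rule splits by letter class: vowels +11, consonants +2.
Applying it to octagon: o(vowel)+11=z, c(cons)+2=e, t(cons)+2=v, a(vowel)+11=l, g(cons)+2=i, o(vowel)+11=z, n(cons)+2=p.

zevlizp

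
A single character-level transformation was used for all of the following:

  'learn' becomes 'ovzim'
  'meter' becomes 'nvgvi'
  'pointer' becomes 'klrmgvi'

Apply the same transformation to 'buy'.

Each pair mirrors across the alphabet (l↔o, e↔v, a↔z): positions sum to 25. Letters are reflected about the middle of the alphabet (position → 25−position): Atbash.
For buy: b↔y, u↔f, y↔b.

yfb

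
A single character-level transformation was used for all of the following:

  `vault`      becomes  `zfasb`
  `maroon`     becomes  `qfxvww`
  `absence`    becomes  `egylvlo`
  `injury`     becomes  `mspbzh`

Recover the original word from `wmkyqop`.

In vault: v→z is +4, a→f is +5, u→a is +6, l→s is +7 — the shift increases by 1 each position. Letter i (0-indexed) is shifted by i+4, so successive shifts are 4, 5, 6, ….
Decoding wmkyqop: w−4=s, m−5=h, k−6=e, y−7=r, q−8=i, o−9=f, p−10=f.

sheriff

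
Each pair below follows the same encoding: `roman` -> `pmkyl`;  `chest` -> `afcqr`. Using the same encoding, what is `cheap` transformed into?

afcyn

Compare letters: r→p is +24, o→m is +24, m→k is +24 — a constant shift. It's a constant shift of +24 (ROT24).
For cheap: c+24=a, h+24=f, e+24=c, a+24=y, p+24=n.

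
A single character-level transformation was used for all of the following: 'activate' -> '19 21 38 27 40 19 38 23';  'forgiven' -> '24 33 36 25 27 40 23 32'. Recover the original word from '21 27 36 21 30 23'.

circle

a is letter #1 and maps to 19: an offset of 18. Letters become their 1-based position plus 18 (so a→19, b→20, …).
Decoding 21 27 36 21 30 23: 21→(21−18)÷1=3=c, 27→(27−18)÷1=9=i, 36→(36−18)÷1=18=r, 21→(21−18)÷1=3=c, 30→(30−18)÷1=12=l, 23→(23−18)÷1=5=e.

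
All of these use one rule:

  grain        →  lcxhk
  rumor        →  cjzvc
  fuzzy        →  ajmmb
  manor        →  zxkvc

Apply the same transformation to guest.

Treating letters as 0–25, the rule is x ↦ 11x + 23 (mod 26).
On guest: g(6)→11·6+23≡11=l; u(20)→11·20+23≡9=j; e(4)→11·4+23≡15=p; s(18)→11·18+23≡13=n; t(19)→11·19+23≡24=y (all mod 26).

ljpny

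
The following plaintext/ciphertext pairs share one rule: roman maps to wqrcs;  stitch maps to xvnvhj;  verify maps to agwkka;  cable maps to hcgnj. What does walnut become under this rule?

Shifts by position in roman: pos 0: r→w (+5), pos 1: o→q (+2), pos 2: m→r (+5), pos 3: a→c (+2) — repeating every 2. A repeating key of period 2 is used — shifts +5, +2 over and over.
On walnut: w+5=b, a+2=c, l+5=q, n+2=p, u+5=z, t+2=v.

bcqpzv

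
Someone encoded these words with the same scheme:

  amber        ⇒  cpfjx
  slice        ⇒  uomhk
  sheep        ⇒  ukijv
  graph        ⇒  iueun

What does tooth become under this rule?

In amber: a→c is +2, m→p is +3, b→f is +4, e→j is +5 — the shift increases by 1 each position. The shift increases by 1 at each position, starting from +2: 2, 3, 4, ….
Applying it to tooth: t+2=v, o+3=r, o+4=s, t+5=y, h+6=n.

vrsyn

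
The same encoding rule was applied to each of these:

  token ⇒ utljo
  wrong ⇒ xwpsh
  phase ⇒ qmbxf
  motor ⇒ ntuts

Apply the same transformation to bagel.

cfhjm

Shifts by position in token: pos 0: t→u (+1), pos 1: o→t (+5), pos 2: k→l (+1), pos 3: e→j (+5) — repeating every 2. The shifts repeat in a cycle of length 2: positions 0,1,… shift by +1, +5, then the pattern repeats.
Applying it to bagel: b+1=c, a+5=f, g+1=h, e+5=j, l+1=m.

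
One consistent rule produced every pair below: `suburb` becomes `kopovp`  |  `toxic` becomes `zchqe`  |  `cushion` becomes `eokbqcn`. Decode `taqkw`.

s(18)→k(10) and u(20)→o(14) fit y≡15x+0 (mod 26); the inverse of 15 mod 26 is 7. Each letter's alphabet position (a=0..z=25) is mapped through 15·x+0 mod 26 — an affine cipher.
Reversing it on taqkw: t(19)→7·(19−0)≡3=d; a(0)→7·(0−0)≡0=a; q(16)→7·(16−0)≡8=i; k(10)→7·(10−0)≡18=s; w(22)→7·(22−0)≡24=y (all mod 26).

daisy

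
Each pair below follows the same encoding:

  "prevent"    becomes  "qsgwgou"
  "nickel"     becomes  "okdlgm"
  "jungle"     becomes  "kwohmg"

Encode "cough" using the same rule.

The shift depends on letter class: consonant p→q is +1, but vowel e→g is +2. Two shifts are in play — +2 for a/e/i/o/u, +1 for every other letter.
Applying it to cough: c(cons)+1=d, o(vowel)+2=q, u(vowel)+2=w, g(cons)+1=h, h(cons)+1=i.

dqwhi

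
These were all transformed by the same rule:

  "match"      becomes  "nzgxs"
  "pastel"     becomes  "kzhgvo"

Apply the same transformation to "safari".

Each pair mirrors across the alphabet (m↔n, a↔z, t↔g): positions sum to 25. Each letter is replaced by its mirror in the alphabet: a↔z, b↔y, c↔x, and so on (the Atbash cipher).
For safari: s↔h, a↔z, f↔u, a↔z, r↔i, i↔r.

hzuzir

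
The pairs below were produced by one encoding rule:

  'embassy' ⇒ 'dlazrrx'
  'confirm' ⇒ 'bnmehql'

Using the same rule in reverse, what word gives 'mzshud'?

Compare letters: e→d is +25, m→l is +25, b→a is +25 — a constant shift. Every letter moves 25 places later in the alphabet, wrapping around z→a.
Decoding mzshud: m−25=n, z−25=a, s−25=t, h−25=i, u−25=v, d−25=e.

native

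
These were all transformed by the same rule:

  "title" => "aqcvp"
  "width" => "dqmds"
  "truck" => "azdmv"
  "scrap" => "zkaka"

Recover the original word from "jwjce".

coast

In title: t→a is +7, i→q is +8, t→c is +9, l→v is +10 — the shift increases by 1 each position. The shift increases by 1 at each position, starting from +7: 7, 8, 9, ….
Reversing it on jwjce: j−7=c, w−8=o, j−9=a, c−10=s, e−11=t.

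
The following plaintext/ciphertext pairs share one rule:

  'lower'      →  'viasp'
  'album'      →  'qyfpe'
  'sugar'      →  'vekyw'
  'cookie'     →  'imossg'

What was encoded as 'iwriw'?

sense

Read the word backwards and shift each letter +4.
Decoding iwriw: shift back: i−4=e, w−4=s, r−4=n, i−4=e, w−4=s → esnes; then reverse → sense.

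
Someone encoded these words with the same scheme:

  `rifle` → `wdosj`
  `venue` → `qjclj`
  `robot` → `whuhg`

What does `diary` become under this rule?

edpwf

r(17)→w(22) and i(8)→d(3) fit y≡5x+15 (mod 26); the inverse of 5 mod 26 is 21. Treating letters as 0–25, the rule is x ↦ 5x + 15 (mod 26).
Applying it to diary: d(3)→5·3+15≡4=e; i(8)→5·8+15≡3=d; a(0)→5·0+15≡15=p; r(17)→5·17+15≡22=w; y(24)→5·24+15≡5=f (all mod 26).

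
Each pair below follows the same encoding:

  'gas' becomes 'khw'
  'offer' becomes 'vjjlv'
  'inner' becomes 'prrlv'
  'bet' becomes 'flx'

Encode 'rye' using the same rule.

vcl

Two shifts are in play — +7 for a/e/i/o/u, +4 for every other letter.
On rye: r(cons)+4=v, y(cons)+4=c, e(vowel)+7=l.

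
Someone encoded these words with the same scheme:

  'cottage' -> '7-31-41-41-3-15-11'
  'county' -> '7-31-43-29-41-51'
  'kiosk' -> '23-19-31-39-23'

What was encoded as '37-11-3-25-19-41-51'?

reality

c(#3)→7 and o(#15)→31: differences scale by 2, so n = 2·pos + 1. Each letter becomes 2×(its alphabet position, a=1..z=26) + 1.
Decoding 37-11-3-25-19-41-51: 37→(37−1)÷2=18=r, 11→(11−1)÷2=5=e, 3→(3−1)÷2=1=a, 25→(25−1)÷2=12=l, 19→(19−1)÷2=9=i, 41→(41−1)÷2=20=t, 51→(51−1)÷2=25=y.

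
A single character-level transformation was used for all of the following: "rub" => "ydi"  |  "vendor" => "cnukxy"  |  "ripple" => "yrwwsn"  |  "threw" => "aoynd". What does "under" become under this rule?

dukny

The shift depends on letter class: consonant r→y is +7, but vowel u→d is +9. The rule splits by letter class: vowels +9, consonants +7.
Applying it to under: u(vowel)+9=d, n(cons)+7=u, d(cons)+7=k, e(vowel)+9=n, r(cons)+7=y.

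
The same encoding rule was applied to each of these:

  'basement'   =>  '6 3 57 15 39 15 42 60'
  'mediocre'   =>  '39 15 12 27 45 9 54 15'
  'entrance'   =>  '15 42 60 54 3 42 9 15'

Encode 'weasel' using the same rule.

With a=1..z=26, the number is 3·pos.
Applying it to weasel: w=23→69, e=5→15, a=1→3, s=19→57, e=5→15, l=12→36.

69 15 3 57 15 36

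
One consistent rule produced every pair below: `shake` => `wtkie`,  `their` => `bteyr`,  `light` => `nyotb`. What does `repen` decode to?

s(18)→w(22) and h(7)→t(19) fit y≡5x+10 (mod 26); the inverse of 5 mod 26 is 21. This is an affine cipher: with a=0,…,z=25, each position x becomes (5x+10) mod 26.
Decoding repen: r(17)→21·(17−10)≡17=r; e(4)→21·(4−10)≡4=e; p(15)→21·(15−10)≡1=b; e(4)→21·(4−10)≡4=e; n(13)→21·(13−10)≡11=l (all mod 26).

rebel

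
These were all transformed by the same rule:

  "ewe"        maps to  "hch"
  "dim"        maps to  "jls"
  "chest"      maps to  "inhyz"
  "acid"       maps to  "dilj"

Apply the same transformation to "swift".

The shift depends on letter class: consonant w→c is +6, but vowel e→h is +3. Two shifts are in play — +3 for a/e/i/o/u, +6 for every other letter.
For swift: s(cons)+6=y, w(cons)+6=c, i(vowel)+3=l, f(cons)+6=l, t(cons)+6=z.

ycllz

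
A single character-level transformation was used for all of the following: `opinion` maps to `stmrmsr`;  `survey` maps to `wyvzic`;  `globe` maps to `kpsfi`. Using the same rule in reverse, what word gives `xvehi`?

Compare letters: o→s is +4, p→t is +4, i→m is +4 — a constant shift. It's a constant shift of +4 (ROT4).
Undoing it on xvehi: x−4=t, v−4=r, e−4=a, h−4=d, i−4=e.

trade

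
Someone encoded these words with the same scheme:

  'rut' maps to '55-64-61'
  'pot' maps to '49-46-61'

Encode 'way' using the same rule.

70-4-76

r(#18)→55 and u(#21)→64: differences scale by 3, so n = 3·pos + 1. With a=1..z=26, the number is 3·pos + 1.
On way: w=23→70, a=1→4, y=25→76.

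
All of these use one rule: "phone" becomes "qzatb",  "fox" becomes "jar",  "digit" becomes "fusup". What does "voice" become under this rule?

The output letters match the input read backwards, each shifted +12: phone reversed is enohp. Read the word backwards and shift each letter +12.
Applying it to voice: reverse → eciov; then shift: e+12=q, c+12=o, i+12=u, o+12=a, v+12=h.

qouah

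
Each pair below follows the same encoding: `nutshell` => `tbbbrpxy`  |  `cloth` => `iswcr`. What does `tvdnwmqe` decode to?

november

The shift increases by 1 at each position, starting from +6: 6, 7, 8, ….
Reversing it on tvdnwmqe: t−6=n, v−7=o, d−8=v, n−9=e, w−10=m, m−11=b, q−12=e, e−13=r.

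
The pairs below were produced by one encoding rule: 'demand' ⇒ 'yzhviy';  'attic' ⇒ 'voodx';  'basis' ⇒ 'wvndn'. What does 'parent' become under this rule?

Compare letters: d→y is +21, e→z is +21, m→h is +21 — a constant shift. It's a constant shift of +21 (ROT21).
Applying it to parent: p+21=k, a+21=v, r+21=m, e+21=z, n+21=i, t+21=o.

kvmzio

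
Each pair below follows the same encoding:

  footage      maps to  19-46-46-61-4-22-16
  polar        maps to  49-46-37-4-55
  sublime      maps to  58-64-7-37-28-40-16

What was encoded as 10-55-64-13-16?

The formula is n = 3×(alphabet index, a=1) + 1.
Decoding 10-55-64-13-16: 10→(10−1)÷3=3=c, 55→(55−1)÷3=18=r, 64→(64−1)÷3=21=u, 13→(13−1)÷3=4=d, 16→(16−1)÷3=5=e.

crude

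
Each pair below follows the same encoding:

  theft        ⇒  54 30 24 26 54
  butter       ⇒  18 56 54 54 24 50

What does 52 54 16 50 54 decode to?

t(#20)→54 and h(#8)→30: differences scale by 2, so n = 2·pos + 14. The formula is n = 2×(alphabet index, a=1) + 14.
Reversing it on 52 54 16 50 54: 52→(52−14)÷2=19=s, 54→(54−14)÷2=20=t, 16→(16−14)÷2=1=a, 50→(50−14)÷2=18=r, 54→(54−14)÷2=20=t.

start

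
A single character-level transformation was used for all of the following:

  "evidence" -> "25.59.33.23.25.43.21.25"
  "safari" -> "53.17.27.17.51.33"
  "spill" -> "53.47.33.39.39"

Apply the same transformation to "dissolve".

23.33.53.53.45.39.59.25

e(#5)→25 and v(#22)→59: differences scale by 2, so n = 2·pos + 15. With a=1..z=26, the number is 2·pos + 15.
On dissolve: d=4→23, i=9→33, s=19→53, s=19→53, o=15→45, l=12→39, v=22→59, e=5→25.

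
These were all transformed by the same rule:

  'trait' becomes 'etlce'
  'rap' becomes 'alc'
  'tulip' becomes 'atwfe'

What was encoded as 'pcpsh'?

The output letters match the input read backwards, each shifted +11: trait reversed is tiart. The word is reversed, then every letter is shifted forward by 11.
Undoing it on pcpsh: shift back: p−11=e, c−11=r, p−11=e, s−11=h, h−11=w → erehw; then reverse → where.

where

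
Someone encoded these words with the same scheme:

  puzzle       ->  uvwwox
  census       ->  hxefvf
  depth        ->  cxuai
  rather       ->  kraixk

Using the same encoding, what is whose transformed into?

lizfx

This is an affine cipher: with a=0,…,z=25, each position x becomes (21x+17) mod 26.
Applying it to whose: w(22)→21·22+17≡11=l; h(7)→21·7+17≡8=i; o(14)→21·14+17≡25=z; s(18)→21·18+17≡5=f; e(4)→21·4+17≡23=x (all mod 26).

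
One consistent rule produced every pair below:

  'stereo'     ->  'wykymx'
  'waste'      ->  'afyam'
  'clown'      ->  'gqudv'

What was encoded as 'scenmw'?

In stereo: s→w is +4, t→y is +5, e→k is +6, r→y is +7 — the shift increases by 1 each position. Each letter shifts forward by (position + 4), i.e. 4, 5, 6, … — the shift grows by one for each successive letter.
Reversing it on scenmw: s−4=o, c−5=x, e−6=y, n−7=g, m−8=e, w−9=n.

oxygen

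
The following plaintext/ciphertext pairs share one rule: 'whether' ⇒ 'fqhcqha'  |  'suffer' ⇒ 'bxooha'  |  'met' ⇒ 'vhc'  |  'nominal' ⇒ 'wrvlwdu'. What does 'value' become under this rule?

The rule splits by letter class: vowels +3, consonants +9.
On value: v(cons)+9=e, a(vowel)+3=d, l(cons)+9=u, u(vowel)+3=x, e(vowel)+3=h.

eduxh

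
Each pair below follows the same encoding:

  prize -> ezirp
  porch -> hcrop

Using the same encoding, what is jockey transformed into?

The output letters match the input read backwards: prize reversed is ezirp. The word is simply reversed.
On jockey: reverse → yekcoj.

yekcoj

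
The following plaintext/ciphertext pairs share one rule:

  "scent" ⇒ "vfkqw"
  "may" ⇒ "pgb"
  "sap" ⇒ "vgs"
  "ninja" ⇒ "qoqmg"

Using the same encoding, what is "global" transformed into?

jouego

The shift depends on letter class: consonant s→v is +3, but vowel e→k is +6. Vowels shift forward by 6 and consonants shift forward by 3.
Applying it to global: g(cons)+3=j, l(cons)+3=o, o(vowel)+6=u, b(cons)+3=e, a(vowel)+6=g, l(cons)+3=o.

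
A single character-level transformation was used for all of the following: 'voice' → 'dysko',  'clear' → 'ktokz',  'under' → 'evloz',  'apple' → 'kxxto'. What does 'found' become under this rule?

The shift depends on letter class: consonant v→d is +8, but vowel o→y is +10. Two shifts are in play — +10 for a/e/i/o/u, +8 for every other letter.
For found: f(cons)+8=n, o(vowel)+10=y, u(vowel)+10=e, n(cons)+8=v, d(cons)+8=l.

nyevl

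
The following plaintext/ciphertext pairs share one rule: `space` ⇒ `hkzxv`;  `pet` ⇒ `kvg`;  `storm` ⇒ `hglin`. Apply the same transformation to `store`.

hgliv

Each pair mirrors across the alphabet (s↔h, p↔k, a↔z): positions sum to 25. Letters are reflected about the middle of the alphabet (position → 25−position): Atbash.
For store: s↔h, t↔g, o↔l, r↔i, e↔v.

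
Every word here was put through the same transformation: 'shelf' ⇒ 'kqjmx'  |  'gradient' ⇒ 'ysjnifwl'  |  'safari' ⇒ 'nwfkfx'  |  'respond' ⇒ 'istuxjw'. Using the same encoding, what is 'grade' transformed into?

jifwl

The output letters match the input read backwards, each shifted +5: shelf reversed is flehs. Read the word backwards and shift each letter +5.
On grade: reverse → edarg; then shift: e+5=j, d+5=i, a+5=f, r+5=w, g+5=l.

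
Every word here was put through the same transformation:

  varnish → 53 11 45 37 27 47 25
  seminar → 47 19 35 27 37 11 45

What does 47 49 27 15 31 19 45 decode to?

sticker

v(#22)→53 and a(#1)→11: differences scale by 2, so n = 2·pos + 9. Each letter becomes 2×(its alphabet position, a=1..z=26) + 9.
Undoing it on 47 49 27 15 31 19 45: 47→(47−9)÷2=19=s, 49→(49−9)÷2=20=t, 27→(27−9)÷2=9=i, 15→(15−9)÷2=3=c, 31→(31−9)÷2=11=k, 19→(19−9)÷2=5=e, 45→(45−9)÷2=18=r.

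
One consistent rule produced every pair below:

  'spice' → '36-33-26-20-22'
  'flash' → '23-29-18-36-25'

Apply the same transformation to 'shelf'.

Letters become their 1-based position plus 17 (so a→18, b→19, …).
For shelf: s=19→36, h=8→25, e=5→22, l=12→29, f=6→23.

36-25-22-29-23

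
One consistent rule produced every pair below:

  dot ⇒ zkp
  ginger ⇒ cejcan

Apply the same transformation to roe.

nka

Compare letters: d→z is +22, o→k is +22, t→p is +22 — a constant shift. This is a Caesar cipher with shift 22.
For roe: r+22=n, o+22=k, e+22=a.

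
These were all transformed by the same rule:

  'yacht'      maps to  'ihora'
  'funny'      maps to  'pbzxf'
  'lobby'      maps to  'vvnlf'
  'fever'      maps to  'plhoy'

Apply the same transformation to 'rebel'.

Shifts by position in yacht: pos 0: y→i (+10), pos 1: a→h (+7), pos 2: c→o (+12), pos 3: h→r (+10), pos 4: t→a (+7) — repeating every 3. The shifts repeat in a cycle of length 3: positions 0,1,… shift by +10, +7, +12, then the pattern repeats.
On rebel: r+10=b, e+7=l, b+12=n, e+10=o, l+7=s.

blnos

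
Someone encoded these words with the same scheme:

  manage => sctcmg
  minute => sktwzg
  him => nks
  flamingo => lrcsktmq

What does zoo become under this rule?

fqq

The shift depends on letter class: consonant m→s is +6, but vowel a→c is +2. Two shifts are in play — +2 for a/e/i/o/u, +6 for every other letter.
On zoo: z(cons)+6=f, o(vowel)+2=q, o(vowel)+2=q.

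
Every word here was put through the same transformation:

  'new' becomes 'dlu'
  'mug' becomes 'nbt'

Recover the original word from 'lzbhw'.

The output letters match the input read backwards, each shifted +7: new reversed is wen. The word is reversed, then every letter is shifted forward by 7.
Reversing it on lzbhw: shift back: l−7=e, z−7=s, b−7=u, h−7=a, w−7=p → esuap; then reverse → pause.

pause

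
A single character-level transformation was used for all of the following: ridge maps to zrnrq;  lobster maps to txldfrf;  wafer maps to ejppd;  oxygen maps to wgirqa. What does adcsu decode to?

sushi

In ridge: r→z is +8, i→r is +9, d→n is +10, g→r is +11 — the shift increases by 1 each position. The shift increases by 1 at each position, starting from +8: 8, 9, 10, ….
Decoding adcsu: a−8=s, d−9=u, c−10=s, s−11=h, u−12=i.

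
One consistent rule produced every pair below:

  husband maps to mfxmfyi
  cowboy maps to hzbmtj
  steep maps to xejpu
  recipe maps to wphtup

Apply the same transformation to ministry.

rtstxewj

Shifts by position in husband: pos 0: h→m (+5), pos 1: u→f (+11), pos 2: s→x (+5), pos 3: b→m (+11) — repeating every 2. A repeating key of period 2 is used — shifts +5, +11 over and over.
On ministry: m+5=r, i+11=t, n+5=s, i+11=t, s+5=x, t+11=e, r+5=w, y+11=j.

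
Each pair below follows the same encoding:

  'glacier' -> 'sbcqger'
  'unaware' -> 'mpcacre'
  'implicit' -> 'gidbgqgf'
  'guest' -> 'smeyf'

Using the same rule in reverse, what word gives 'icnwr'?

major

g(6)→s(18) and l(11)→b(1) fit y≡7x+2 (mod 26); the inverse of 7 mod 26 is 15. This is an affine cipher: with a=0,…,z=25, each position x becomes (7x+2) mod 26.
Reversing it on icnwr: i(8)→15·(8−2)≡12=m; c(2)→15·(2−2)≡0=a; n(13)→15·(13−2)≡9=j; w(22)→15·(22−2)≡14=o; r(17)→15·(17−2)≡17=r (all mod 26).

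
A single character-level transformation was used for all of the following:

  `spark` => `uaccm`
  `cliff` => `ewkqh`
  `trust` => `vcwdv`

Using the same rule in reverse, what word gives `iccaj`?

Shifts by position in spark: pos 0: s→u (+2), pos 1: p→a (+11), pos 2: a→c (+2), pos 3: r→c (+11) — repeating every 2. A repeating key of period 2 is used — shifts +2, +11 over and over.
Undoing it on iccaj: i−2=g, c−11=r, c−2=a, a−11=p, j−2=h.

graph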